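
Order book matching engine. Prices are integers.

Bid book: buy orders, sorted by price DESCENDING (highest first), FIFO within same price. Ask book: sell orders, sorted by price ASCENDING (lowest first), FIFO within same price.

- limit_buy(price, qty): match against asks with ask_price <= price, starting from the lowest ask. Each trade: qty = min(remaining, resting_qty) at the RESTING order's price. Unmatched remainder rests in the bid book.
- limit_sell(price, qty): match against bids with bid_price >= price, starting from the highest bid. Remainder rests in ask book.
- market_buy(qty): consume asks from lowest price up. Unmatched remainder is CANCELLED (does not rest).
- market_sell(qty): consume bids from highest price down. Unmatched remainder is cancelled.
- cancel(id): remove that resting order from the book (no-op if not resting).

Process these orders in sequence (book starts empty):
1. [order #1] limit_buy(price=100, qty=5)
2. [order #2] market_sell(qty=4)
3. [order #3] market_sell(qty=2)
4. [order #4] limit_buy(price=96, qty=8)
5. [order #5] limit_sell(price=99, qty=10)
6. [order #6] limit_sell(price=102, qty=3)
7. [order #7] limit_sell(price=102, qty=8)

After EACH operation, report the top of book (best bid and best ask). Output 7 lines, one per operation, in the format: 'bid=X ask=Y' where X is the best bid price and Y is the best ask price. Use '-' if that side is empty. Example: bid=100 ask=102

After op 1 [order #1] limit_buy(price=100, qty=5): fills=none; bids=[#1:5@100] asks=[-]
After op 2 [order #2] market_sell(qty=4): fills=#1x#2:4@100; bids=[#1:1@100] asks=[-]
After op 3 [order #3] market_sell(qty=2): fills=#1x#3:1@100; bids=[-] asks=[-]
After op 4 [order #4] limit_buy(price=96, qty=8): fills=none; bids=[#4:8@96] asks=[-]
After op 5 [order #5] limit_sell(price=99, qty=10): fills=none; bids=[#4:8@96] asks=[#5:10@99]
After op 6 [order #6] limit_sell(price=102, qty=3): fills=none; bids=[#4:8@96] asks=[#5:10@99 #6:3@102]
After op 7 [order #7] limit_sell(price=102, qty=8): fills=none; bids=[#4:8@96] asks=[#5:10@99 #6:3@102 #7:8@102]

Answer: bid=100 ask=-
bid=100 ask=-
bid=- ask=-
bid=96 ask=-
bid=96 ask=99
bid=96 ask=99
bid=96 ask=99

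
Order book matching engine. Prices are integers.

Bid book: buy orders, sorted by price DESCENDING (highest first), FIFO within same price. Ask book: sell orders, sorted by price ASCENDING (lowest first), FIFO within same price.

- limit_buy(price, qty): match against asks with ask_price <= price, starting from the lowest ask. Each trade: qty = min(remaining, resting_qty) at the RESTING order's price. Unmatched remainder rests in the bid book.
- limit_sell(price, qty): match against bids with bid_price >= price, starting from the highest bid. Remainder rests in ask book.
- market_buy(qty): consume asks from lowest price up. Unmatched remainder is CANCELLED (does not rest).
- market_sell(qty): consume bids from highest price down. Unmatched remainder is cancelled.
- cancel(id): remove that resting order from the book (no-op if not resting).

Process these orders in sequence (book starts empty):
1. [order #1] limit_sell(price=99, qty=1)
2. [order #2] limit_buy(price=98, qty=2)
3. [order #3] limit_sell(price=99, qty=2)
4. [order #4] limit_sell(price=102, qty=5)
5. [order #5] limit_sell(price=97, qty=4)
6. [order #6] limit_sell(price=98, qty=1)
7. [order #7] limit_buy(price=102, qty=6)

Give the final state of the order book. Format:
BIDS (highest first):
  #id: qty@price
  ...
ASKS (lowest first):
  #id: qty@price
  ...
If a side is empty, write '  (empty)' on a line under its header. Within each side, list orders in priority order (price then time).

After op 1 [order #1] limit_sell(price=99, qty=1): fills=none; bids=[-] asks=[#1:1@99]
After op 2 [order #2] limit_buy(price=98, qty=2): fills=none; bids=[#2:2@98] asks=[#1:1@99]
After op 3 [order #3] limit_sell(price=99, qty=2): fills=none; bids=[#2:2@98] asks=[#1:1@99 #3:2@99]
After op 4 [order #4] limit_sell(price=102, qty=5): fills=none; bids=[#2:2@98] asks=[#1:1@99 #3:2@99 #4:5@102]
After op 5 [order #5] limit_sell(price=97, qty=4): fills=#2x#5:2@98; bids=[-] asks=[#5:2@97 #1:1@99 #3:2@99 #4:5@102]
After op 6 [order #6] limit_sell(price=98, qty=1): fills=none; bids=[-] asks=[#5:2@97 #6:1@98 #1:1@99 #3:2@99 #4:5@102]
After op 7 [order #7] limit_buy(price=102, qty=6): fills=#7x#5:2@97 #7x#6:1@98 #7x#1:1@99 #7x#3:2@99; bids=[-] asks=[#4:5@102]

Answer: BIDS (highest first):
  (empty)
ASKS (lowest first):
  #4: 5@102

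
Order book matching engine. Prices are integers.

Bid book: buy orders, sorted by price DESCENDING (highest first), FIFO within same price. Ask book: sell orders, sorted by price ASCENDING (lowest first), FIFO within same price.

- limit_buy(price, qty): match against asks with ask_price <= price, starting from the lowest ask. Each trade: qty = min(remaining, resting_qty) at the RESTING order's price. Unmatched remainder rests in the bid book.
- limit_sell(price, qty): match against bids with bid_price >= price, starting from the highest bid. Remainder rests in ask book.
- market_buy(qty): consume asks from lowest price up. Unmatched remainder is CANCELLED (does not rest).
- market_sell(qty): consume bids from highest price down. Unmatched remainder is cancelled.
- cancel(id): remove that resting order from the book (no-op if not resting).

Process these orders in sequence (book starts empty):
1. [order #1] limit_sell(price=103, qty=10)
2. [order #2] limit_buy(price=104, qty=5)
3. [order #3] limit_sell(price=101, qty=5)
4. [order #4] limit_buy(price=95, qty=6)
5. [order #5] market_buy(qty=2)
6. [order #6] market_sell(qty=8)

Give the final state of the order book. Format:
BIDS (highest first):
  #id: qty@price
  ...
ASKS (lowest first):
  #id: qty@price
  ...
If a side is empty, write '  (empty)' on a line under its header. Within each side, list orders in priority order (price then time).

Answer: BIDS (highest first):
  (empty)
ASKS (lowest first):
  #3: 3@101
  #1: 5@103

Derivation:
After op 1 [order #1] limit_sell(price=103, qty=10): fills=none; bids=[-] asks=[#1:10@103]
After op 2 [order #2] limit_buy(price=104, qty=5): fills=#2x#1:5@103; bids=[-] asks=[#1:5@103]
After op 3 [order #3] limit_sell(price=101, qty=5): fills=none; bids=[-] asks=[#3:5@101 #1:5@103]
After op 4 [order #4] limit_buy(price=95, qty=6): fills=none; bids=[#4:6@95] asks=[#3:5@101 #1:5@103]
After op 5 [order #5] market_buy(qty=2): fills=#5x#3:2@101; bids=[#4:6@95] asks=[#3:3@101 #1:5@103]
After op 6 [order #6] market_sell(qty=8): fills=#4x#6:6@95; bids=[-] asks=[#3:3@101 #1:5@103]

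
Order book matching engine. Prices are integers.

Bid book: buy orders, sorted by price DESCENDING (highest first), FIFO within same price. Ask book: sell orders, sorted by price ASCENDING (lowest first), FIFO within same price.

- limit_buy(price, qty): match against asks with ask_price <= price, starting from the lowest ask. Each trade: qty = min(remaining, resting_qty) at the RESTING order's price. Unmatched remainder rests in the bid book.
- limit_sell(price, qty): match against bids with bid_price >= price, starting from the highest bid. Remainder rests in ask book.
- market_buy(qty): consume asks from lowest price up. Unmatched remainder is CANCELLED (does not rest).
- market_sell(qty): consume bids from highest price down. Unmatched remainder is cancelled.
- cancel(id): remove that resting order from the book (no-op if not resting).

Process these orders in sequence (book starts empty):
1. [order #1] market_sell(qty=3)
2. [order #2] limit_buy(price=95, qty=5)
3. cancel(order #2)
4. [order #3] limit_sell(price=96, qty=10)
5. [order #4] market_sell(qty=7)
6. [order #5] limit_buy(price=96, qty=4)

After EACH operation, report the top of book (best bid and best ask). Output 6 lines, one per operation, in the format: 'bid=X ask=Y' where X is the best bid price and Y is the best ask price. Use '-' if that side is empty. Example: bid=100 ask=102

After op 1 [order #1] market_sell(qty=3): fills=none; bids=[-] asks=[-]
After op 2 [order #2] limit_buy(price=95, qty=5): fills=none; bids=[#2:5@95] asks=[-]
After op 3 cancel(order #2): fills=none; bids=[-] asks=[-]
After op 4 [order #3] limit_sell(price=96, qty=10): fills=none; bids=[-] asks=[#3:10@96]
After op 5 [order #4] market_sell(qty=7): fills=none; bids=[-] asks=[#3:10@96]
After op 6 [order #5] limit_buy(price=96, qty=4): fills=#5x#3:4@96; bids=[-] asks=[#3:6@96]

Answer: bid=- ask=-
bid=95 ask=-
bid=- ask=-
bid=- ask=96
bid=- ask=96
bid=- ask=96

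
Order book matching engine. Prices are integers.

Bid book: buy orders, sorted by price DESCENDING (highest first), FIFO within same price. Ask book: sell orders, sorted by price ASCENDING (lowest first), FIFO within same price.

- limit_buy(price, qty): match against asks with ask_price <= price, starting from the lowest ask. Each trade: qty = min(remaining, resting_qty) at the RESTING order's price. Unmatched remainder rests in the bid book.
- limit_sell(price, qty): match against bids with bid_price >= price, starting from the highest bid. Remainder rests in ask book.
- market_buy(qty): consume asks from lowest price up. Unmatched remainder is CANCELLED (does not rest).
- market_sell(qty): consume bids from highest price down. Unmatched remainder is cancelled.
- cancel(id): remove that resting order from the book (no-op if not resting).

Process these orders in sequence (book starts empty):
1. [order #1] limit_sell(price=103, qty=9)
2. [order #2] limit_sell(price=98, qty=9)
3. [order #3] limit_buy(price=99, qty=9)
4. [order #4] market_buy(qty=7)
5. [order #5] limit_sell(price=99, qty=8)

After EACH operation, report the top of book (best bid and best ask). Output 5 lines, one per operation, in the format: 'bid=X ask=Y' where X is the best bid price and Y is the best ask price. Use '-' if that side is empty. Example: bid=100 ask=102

After op 1 [order #1] limit_sell(price=103, qty=9): fills=none; bids=[-] asks=[#1:9@103]
After op 2 [order #2] limit_sell(price=98, qty=9): fills=none; bids=[-] asks=[#2:9@98 #1:9@103]
After op 3 [order #3] limit_buy(price=99, qty=9): fills=#3x#2:9@98; bids=[-] asks=[#1:9@103]
After op 4 [order #4] market_buy(qty=7): fills=#4x#1:7@103; bids=[-] asks=[#1:2@103]
After op 5 [order #5] limit_sell(price=99, qty=8): fills=none; bids=[-] asks=[#5:8@99 #1:2@103]

Answer: bid=- ask=103
bid=- ask=98
bid=- ask=103
bid=- ask=103
bid=- ask=99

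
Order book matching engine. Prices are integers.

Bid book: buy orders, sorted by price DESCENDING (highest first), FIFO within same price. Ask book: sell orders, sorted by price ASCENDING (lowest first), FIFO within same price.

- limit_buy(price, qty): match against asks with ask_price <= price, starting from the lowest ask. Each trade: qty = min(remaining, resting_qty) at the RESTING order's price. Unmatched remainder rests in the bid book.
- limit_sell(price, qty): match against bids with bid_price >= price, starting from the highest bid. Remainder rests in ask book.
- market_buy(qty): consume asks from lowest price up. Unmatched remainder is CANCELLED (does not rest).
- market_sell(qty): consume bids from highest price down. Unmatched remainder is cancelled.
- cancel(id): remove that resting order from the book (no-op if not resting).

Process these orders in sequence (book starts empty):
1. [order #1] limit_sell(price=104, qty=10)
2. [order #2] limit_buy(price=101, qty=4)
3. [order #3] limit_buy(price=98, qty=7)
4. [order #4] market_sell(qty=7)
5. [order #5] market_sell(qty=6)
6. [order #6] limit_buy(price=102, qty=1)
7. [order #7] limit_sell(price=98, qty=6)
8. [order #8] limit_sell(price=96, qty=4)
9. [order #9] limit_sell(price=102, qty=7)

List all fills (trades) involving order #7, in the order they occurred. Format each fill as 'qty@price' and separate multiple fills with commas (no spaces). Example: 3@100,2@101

Answer: 1@102

Derivation:
After op 1 [order #1] limit_sell(price=104, qty=10): fills=none; bids=[-] asks=[#1:10@104]
After op 2 [order #2] limit_buy(price=101, qty=4): fills=none; bids=[#2:4@101] asks=[#1:10@104]
After op 3 [order #3] limit_buy(price=98, qty=7): fills=none; bids=[#2:4@101 #3:7@98] asks=[#1:10@104]
After op 4 [order #4] market_sell(qty=7): fills=#2x#4:4@101 #3x#4:3@98; bids=[#3:4@98] asks=[#1:10@104]
After op 5 [order #5] market_sell(qty=6): fills=#3x#5:4@98; bids=[-] asks=[#1:10@104]
After op 6 [order #6] limit_buy(price=102, qty=1): fills=none; bids=[#6:1@102] asks=[#1:10@104]
After op 7 [order #7] limit_sell(price=98, qty=6): fills=#6x#7:1@102; bids=[-] asks=[#7:5@98 #1:10@104]
After op 8 [order #8] limit_sell(price=96, qty=4): fills=none; bids=[-] asks=[#8:4@96 #7:5@98 #1:10@104]
After op 9 [order #9] limit_sell(price=102, qty=7): fills=none; bids=[-] asks=[#8:4@96 #7:5@98 #9:7@102 #1:10@104]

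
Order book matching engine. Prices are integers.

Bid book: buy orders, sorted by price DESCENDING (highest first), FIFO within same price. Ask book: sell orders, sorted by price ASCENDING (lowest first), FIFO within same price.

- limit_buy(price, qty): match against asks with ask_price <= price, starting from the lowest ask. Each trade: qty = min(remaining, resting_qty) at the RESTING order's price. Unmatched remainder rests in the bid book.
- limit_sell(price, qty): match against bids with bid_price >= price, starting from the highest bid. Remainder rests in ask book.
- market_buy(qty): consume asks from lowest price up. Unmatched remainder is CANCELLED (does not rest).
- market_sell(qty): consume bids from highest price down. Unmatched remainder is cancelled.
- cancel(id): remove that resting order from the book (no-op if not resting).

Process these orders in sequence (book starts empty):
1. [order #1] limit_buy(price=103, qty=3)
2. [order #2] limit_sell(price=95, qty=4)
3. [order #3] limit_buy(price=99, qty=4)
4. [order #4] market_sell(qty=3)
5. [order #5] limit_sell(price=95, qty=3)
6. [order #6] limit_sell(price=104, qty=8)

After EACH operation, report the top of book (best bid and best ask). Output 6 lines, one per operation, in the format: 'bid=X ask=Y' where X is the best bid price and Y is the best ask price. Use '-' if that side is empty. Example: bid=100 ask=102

Answer: bid=103 ask=-
bid=- ask=95
bid=99 ask=-
bid=- ask=-
bid=- ask=95
bid=- ask=95

Derivation:
After op 1 [order #1] limit_buy(price=103, qty=3): fills=none; bids=[#1:3@103] asks=[-]
After op 2 [order #2] limit_sell(price=95, qty=4): fills=#1x#2:3@103; bids=[-] asks=[#2:1@95]
After op 3 [order #3] limit_buy(price=99, qty=4): fills=#3x#2:1@95; bids=[#3:3@99] asks=[-]
After op 4 [order #4] market_sell(qty=3): fills=#3x#4:3@99; bids=[-] asks=[-]
After op 5 [order #5] limit_sell(price=95, qty=3): fills=none; bids=[-] asks=[#5:3@95]
After op 6 [order #6] limit_sell(price=104, qty=8): fills=none; bids=[-] asks=[#5:3@95 #6:8@104]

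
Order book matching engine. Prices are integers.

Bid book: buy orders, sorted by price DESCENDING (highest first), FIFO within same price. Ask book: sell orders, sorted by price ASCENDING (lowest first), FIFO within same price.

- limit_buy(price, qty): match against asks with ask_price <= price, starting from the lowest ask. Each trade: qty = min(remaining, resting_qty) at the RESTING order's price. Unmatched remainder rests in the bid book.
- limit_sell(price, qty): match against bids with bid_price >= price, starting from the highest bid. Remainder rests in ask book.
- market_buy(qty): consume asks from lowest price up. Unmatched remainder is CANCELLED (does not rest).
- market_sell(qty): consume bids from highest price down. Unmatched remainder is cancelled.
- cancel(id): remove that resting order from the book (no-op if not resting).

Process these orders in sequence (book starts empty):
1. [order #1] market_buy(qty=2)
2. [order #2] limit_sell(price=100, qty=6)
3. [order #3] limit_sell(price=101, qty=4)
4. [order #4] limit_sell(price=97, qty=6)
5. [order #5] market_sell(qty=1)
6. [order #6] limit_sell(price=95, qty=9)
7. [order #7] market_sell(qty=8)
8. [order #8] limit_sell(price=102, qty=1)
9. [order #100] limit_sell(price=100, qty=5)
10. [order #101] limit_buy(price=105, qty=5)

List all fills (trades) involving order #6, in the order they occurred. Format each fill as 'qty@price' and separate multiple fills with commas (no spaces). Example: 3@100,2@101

Answer: 5@95

Derivation:
After op 1 [order #1] market_buy(qty=2): fills=none; bids=[-] asks=[-]
After op 2 [order #2] limit_sell(price=100, qty=6): fills=none; bids=[-] asks=[#2:6@100]
After op 3 [order #3] limit_sell(price=101, qty=4): fills=none; bids=[-] asks=[#2:6@100 #3:4@101]
After op 4 [order #4] limit_sell(price=97, qty=6): fills=none; bids=[-] asks=[#4:6@97 #2:6@100 #3:4@101]
After op 5 [order #5] market_sell(qty=1): fills=none; bids=[-] asks=[#4:6@97 #2:6@100 #3:4@101]
After op 6 [order #6] limit_sell(price=95, qty=9): fills=none; bids=[-] asks=[#6:9@95 #4:6@97 #2:6@100 #3:4@101]
After op 7 [order #7] market_sell(qty=8): fills=none; bids=[-] asks=[#6:9@95 #4:6@97 #2:6@100 #3:4@101]
After op 8 [order #8] limit_sell(price=102, qty=1): fills=none; bids=[-] asks=[#6:9@95 #4:6@97 #2:6@100 #3:4@101 #8:1@102]
After op 9 [order #100] limit_sell(price=100, qty=5): fills=none; bids=[-] asks=[#6:9@95 #4:6@97 #2:6@100 #100:5@100 #3:4@101 #8:1@102]
After op 10 [order #101] limit_buy(price=105, qty=5): fills=#101x#6:5@95; bids=[-] asks=[#6:4@95 #4:6@97 #2:6@100 #100:5@100 #3:4@101 #8:1@102]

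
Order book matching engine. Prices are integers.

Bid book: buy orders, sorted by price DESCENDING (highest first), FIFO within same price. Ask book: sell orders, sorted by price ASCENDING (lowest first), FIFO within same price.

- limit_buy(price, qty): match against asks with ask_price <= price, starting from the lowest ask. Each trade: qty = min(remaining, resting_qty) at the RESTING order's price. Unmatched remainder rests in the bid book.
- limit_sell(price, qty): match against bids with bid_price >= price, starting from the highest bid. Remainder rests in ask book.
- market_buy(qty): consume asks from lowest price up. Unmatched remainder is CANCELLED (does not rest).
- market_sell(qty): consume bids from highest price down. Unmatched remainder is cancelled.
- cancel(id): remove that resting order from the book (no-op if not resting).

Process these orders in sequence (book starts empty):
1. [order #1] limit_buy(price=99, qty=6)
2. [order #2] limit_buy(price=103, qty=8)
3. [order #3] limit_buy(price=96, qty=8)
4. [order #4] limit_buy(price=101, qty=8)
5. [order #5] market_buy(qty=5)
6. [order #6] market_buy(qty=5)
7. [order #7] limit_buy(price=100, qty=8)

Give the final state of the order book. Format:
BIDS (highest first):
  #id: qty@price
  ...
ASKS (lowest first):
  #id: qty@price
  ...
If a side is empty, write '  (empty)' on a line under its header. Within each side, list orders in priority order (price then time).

Answer: BIDS (highest first):
  #2: 8@103
  #4: 8@101
  #7: 8@100
  #1: 6@99
  #3: 8@96
ASKS (lowest first):
  (empty)

Derivation:
After op 1 [order #1] limit_buy(price=99, qty=6): fills=none; bids=[#1:6@99] asks=[-]
After op 2 [order #2] limit_buy(price=103, qty=8): fills=none; bids=[#2:8@103 #1:6@99] asks=[-]
After op 3 [order #3] limit_buy(price=96, qty=8): fills=none; bids=[#2:8@103 #1:6@99 #3:8@96] asks=[-]
After op 4 [order #4] limit_buy(price=101, qty=8): fills=none; bids=[#2:8@103 #4:8@101 #1:6@99 #3:8@96] asks=[-]
After op 5 [order #5] market_buy(qty=5): fills=none; bids=[#2:8@103 #4:8@101 #1:6@99 #3:8@96] asks=[-]
After op 6 [order #6] market_buy(qty=5): fills=none; bids=[#2:8@103 #4:8@101 #1:6@99 #3:8@96] asks=[-]
After op 7 [order #7] limit_buy(price=100, qty=8): fills=none; bids=[#2:8@103 #4:8@101 #7:8@100 #1:6@99 #3:8@96] asks=[-]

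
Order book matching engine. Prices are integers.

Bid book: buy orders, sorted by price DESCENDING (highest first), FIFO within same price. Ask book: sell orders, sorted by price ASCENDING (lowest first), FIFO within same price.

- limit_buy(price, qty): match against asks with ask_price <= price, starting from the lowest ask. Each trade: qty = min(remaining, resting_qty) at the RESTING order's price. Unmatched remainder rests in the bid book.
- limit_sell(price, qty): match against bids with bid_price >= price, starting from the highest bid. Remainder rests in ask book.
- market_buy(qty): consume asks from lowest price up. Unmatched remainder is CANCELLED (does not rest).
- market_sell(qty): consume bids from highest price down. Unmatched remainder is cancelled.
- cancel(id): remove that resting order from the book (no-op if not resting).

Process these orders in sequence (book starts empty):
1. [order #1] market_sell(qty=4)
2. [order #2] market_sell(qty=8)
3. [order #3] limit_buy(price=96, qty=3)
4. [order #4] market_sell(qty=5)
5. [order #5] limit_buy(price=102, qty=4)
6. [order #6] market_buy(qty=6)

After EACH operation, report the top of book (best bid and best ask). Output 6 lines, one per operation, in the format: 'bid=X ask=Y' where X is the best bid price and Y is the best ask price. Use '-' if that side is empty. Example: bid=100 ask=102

Answer: bid=- ask=-
bid=- ask=-
bid=96 ask=-
bid=- ask=-
bid=102 ask=-
bid=102 ask=-

Derivation:
After op 1 [order #1] market_sell(qty=4): fills=none; bids=[-] asks=[-]
After op 2 [order #2] market_sell(qty=8): fills=none; bids=[-] asks=[-]
After op 3 [order #3] limit_buy(price=96, qty=3): fills=none; bids=[#3:3@96] asks=[-]
After op 4 [order #4] market_sell(qty=5): fills=#3x#4:3@96; bids=[-] asks=[-]
After op 5 [order #5] limit_buy(price=102, qty=4): fills=none; bids=[#5:4@102] asks=[-]
After op 6 [order #6] market_buy(qty=6): fills=none; bids=[#5:4@102] asks=[-]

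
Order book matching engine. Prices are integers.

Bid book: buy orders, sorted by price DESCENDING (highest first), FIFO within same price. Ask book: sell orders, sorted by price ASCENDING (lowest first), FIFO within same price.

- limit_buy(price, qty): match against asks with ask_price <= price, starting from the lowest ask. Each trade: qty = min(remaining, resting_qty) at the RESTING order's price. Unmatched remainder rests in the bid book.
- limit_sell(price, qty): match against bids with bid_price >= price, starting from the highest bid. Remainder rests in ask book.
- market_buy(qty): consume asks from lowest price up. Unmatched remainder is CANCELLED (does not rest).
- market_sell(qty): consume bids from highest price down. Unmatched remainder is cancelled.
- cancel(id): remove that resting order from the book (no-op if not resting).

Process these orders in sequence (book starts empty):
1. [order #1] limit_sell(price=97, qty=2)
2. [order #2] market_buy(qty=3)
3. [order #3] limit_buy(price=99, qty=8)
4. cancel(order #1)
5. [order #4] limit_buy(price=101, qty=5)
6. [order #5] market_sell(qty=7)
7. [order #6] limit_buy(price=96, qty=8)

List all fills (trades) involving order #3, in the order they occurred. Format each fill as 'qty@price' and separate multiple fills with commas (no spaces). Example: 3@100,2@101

After op 1 [order #1] limit_sell(price=97, qty=2): fills=none; bids=[-] asks=[#1:2@97]
After op 2 [order #2] market_buy(qty=3): fills=#2x#1:2@97; bids=[-] asks=[-]
After op 3 [order #3] limit_buy(price=99, qty=8): fills=none; bids=[#3:8@99] asks=[-]
After op 4 cancel(order #1): fills=none; bids=[#3:8@99] asks=[-]
After op 5 [order #4] limit_buy(price=101, qty=5): fills=none; bids=[#4:5@101 #3:8@99] asks=[-]
After op 6 [order #5] market_sell(qty=7): fills=#4x#5:5@101 #3x#5:2@99; bids=[#3:6@99] asks=[-]
After op 7 [order #6] limit_buy(price=96, qty=8): fills=none; bids=[#3:6@99 #6:8@96] asks=[-]

Answer: 2@99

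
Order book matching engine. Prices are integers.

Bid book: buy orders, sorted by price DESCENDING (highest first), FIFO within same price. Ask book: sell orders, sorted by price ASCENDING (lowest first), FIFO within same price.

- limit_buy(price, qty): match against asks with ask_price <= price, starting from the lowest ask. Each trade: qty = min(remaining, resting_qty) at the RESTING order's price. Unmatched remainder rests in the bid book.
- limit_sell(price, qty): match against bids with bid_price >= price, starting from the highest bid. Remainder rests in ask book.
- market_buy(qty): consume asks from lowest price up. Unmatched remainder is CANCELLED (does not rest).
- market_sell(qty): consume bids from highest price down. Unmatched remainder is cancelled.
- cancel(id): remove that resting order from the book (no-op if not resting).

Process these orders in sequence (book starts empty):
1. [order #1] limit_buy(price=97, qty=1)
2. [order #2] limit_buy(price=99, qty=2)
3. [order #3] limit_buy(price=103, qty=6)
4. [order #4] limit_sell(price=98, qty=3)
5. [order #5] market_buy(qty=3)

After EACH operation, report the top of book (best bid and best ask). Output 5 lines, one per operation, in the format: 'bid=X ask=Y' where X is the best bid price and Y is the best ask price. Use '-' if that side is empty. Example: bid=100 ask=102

After op 1 [order #1] limit_buy(price=97, qty=1): fills=none; bids=[#1:1@97] asks=[-]
After op 2 [order #2] limit_buy(price=99, qty=2): fills=none; bids=[#2:2@99 #1:1@97] asks=[-]
After op 3 [order #3] limit_buy(price=103, qty=6): fills=none; bids=[#3:6@103 #2:2@99 #1:1@97] asks=[-]
After op 4 [order #4] limit_sell(price=98, qty=3): fills=#3x#4:3@103; bids=[#3:3@103 #2:2@99 #1:1@97] asks=[-]
After op 5 [order #5] market_buy(qty=3): fills=none; bids=[#3:3@103 #2:2@99 #1:1@97] asks=[-]

Answer: bid=97 ask=-
bid=99 ask=-
bid=103 ask=-
bid=103 ask=-
bid=103 ask=-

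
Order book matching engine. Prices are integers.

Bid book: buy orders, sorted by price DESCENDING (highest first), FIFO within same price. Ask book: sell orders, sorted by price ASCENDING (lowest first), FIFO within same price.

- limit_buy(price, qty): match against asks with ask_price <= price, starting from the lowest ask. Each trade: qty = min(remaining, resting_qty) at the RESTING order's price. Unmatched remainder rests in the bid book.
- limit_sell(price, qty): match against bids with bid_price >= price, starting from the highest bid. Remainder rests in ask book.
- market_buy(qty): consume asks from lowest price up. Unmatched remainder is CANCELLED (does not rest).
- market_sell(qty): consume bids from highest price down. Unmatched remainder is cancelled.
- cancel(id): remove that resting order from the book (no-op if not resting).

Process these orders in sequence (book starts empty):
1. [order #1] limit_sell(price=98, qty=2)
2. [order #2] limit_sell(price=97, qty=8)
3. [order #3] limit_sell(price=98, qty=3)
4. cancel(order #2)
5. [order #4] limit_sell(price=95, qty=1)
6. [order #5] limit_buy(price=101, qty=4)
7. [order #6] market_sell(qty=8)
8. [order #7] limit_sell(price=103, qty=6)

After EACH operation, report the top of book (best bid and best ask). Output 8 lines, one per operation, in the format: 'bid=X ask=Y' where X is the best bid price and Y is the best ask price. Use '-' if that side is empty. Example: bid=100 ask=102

Answer: bid=- ask=98
bid=- ask=97
bid=- ask=97
bid=- ask=98
bid=- ask=95
bid=- ask=98
bid=- ask=98
bid=- ask=98

Derivation:
After op 1 [order #1] limit_sell(price=98, qty=2): fills=none; bids=[-] asks=[#1:2@98]
After op 2 [order #2] limit_sell(price=97, qty=8): fills=none; bids=[-] asks=[#2:8@97 #1:2@98]
After op 3 [order #3] limit_sell(price=98, qty=3): fills=none; bids=[-] asks=[#2:8@97 #1:2@98 #3:3@98]
After op 4 cancel(order #2): fills=none; bids=[-] asks=[#1:2@98 #3:3@98]
After op 5 [order #4] limit_sell(price=95, qty=1): fills=none; bids=[-] asks=[#4:1@95 #1:2@98 #3:3@98]
After op 6 [order #5] limit_buy(price=101, qty=4): fills=#5x#4:1@95 #5x#1:2@98 #5x#3:1@98; bids=[-] asks=[#3:2@98]
After op 7 [order #6] market_sell(qty=8): fills=none; bids=[-] asks=[#3:2@98]
After op 8 [order #7] limit_sell(price=103, qty=6): fills=none; bids=[-] asks=[#3:2@98 #7:6@103]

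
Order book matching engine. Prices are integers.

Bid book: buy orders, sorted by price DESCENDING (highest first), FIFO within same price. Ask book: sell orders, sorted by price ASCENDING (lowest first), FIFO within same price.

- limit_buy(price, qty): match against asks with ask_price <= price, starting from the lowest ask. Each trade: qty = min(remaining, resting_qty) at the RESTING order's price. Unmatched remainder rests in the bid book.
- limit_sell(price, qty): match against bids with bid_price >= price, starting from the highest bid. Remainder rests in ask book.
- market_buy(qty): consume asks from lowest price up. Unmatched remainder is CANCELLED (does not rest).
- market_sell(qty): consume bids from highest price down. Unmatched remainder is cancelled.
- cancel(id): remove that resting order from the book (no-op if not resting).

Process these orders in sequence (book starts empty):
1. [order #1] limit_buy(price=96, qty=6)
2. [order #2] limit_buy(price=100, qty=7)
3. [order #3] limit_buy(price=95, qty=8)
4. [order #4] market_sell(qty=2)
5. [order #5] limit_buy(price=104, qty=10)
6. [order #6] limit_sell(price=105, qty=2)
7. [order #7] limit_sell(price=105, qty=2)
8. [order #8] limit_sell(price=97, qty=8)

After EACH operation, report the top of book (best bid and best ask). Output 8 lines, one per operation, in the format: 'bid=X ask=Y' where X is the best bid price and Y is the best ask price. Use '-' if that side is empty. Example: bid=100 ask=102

Answer: bid=96 ask=-
bid=100 ask=-
bid=100 ask=-
bid=100 ask=-
bid=104 ask=-
bid=104 ask=105
bid=104 ask=105
bid=104 ask=105

Derivation:
After op 1 [order #1] limit_buy(price=96, qty=6): fills=none; bids=[#1:6@96] asks=[-]
After op 2 [order #2] limit_buy(price=100, qty=7): fills=none; bids=[#2:7@100 #1:6@96] asks=[-]
After op 3 [order #3] limit_buy(price=95, qty=8): fills=none; bids=[#2:7@100 #1:6@96 #3:8@95] asks=[-]
After op 4 [order #4] market_sell(qty=2): fills=#2x#4:2@100; bids=[#2:5@100 #1:6@96 #3:8@95] asks=[-]
After op 5 [order #5] limit_buy(price=104, qty=10): fills=none; bids=[#5:10@104 #2:5@100 #1:6@96 #3:8@95] asks=[-]
After op 6 [order #6] limit_sell(price=105, qty=2): fills=none; bids=[#5:10@104 #2:5@100 #1:6@96 #3:8@95] asks=[#6:2@105]
After op 7 [order #7] limit_sell(price=105, qty=2): fills=none; bids=[#5:10@104 #2:5@100 #1:6@96 #3:8@95] asks=[#6:2@105 #7:2@105]
After op 8 [order #8] limit_sell(price=97, qty=8): fills=#5x#8:8@104; bids=[#5:2@104 #2:5@100 #1:6@96 #3:8@95] asks=[#6:2@105 #7:2@105]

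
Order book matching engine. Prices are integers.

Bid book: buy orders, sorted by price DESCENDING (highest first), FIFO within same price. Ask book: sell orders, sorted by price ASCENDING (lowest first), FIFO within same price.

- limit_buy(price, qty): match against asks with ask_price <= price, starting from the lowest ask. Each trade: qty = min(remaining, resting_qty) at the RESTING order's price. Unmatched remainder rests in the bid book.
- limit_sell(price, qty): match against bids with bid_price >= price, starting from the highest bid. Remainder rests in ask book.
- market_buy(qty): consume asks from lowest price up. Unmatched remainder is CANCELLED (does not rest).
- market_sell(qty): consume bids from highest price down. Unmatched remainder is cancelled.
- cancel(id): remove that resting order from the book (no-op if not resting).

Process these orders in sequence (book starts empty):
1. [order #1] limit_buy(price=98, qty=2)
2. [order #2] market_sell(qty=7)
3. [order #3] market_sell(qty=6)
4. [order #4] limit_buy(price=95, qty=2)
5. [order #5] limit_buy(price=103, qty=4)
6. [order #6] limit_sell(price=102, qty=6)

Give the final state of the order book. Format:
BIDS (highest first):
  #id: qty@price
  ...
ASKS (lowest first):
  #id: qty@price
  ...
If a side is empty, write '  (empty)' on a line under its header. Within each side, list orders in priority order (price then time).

After op 1 [order #1] limit_buy(price=98, qty=2): fills=none; bids=[#1:2@98] asks=[-]
After op 2 [order #2] market_sell(qty=7): fills=#1x#2:2@98; bids=[-] asks=[-]
After op 3 [order #3] market_sell(qty=6): fills=none; bids=[-] asks=[-]
After op 4 [order #4] limit_buy(price=95, qty=2): fills=none; bids=[#4:2@95] asks=[-]
After op 5 [order #5] limit_buy(price=103, qty=4): fills=none; bids=[#5:4@103 #4:2@95] asks=[-]
After op 6 [order #6] limit_sell(price=102, qty=6): fills=#5x#6:4@103; bids=[#4:2@95] asks=[#6:2@102]

Answer: BIDS (highest first):
  #4: 2@95
ASKS (lowest first):
  #6: 2@102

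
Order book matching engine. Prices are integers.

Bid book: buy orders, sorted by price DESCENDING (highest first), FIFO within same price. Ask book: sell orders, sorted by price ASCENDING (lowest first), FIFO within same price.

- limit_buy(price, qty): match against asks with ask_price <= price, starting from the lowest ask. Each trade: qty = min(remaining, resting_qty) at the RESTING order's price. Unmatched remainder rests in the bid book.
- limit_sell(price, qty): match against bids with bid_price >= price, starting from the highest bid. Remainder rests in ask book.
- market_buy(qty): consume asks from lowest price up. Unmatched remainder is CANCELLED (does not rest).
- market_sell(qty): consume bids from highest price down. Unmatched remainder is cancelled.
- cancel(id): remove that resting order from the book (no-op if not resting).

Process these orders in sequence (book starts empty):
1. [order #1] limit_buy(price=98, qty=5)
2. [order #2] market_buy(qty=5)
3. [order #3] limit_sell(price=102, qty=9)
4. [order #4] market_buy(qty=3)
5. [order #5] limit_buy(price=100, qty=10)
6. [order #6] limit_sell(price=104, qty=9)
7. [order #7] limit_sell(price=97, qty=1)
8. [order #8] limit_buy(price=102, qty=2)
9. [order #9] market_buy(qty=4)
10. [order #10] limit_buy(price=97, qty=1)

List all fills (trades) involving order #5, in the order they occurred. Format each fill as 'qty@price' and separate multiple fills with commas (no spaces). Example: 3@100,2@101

After op 1 [order #1] limit_buy(price=98, qty=5): fills=none; bids=[#1:5@98] asks=[-]
After op 2 [order #2] market_buy(qty=5): fills=none; bids=[#1:5@98] asks=[-]
After op 3 [order #3] limit_sell(price=102, qty=9): fills=none; bids=[#1:5@98] asks=[#3:9@102]
After op 4 [order #4] market_buy(qty=3): fills=#4x#3:3@102; bids=[#1:5@98] asks=[#3:6@102]
After op 5 [order #5] limit_buy(price=100, qty=10): fills=none; bids=[#5:10@100 #1:5@98] asks=[#3:6@102]
After op 6 [order #6] limit_sell(price=104, qty=9): fills=none; bids=[#5:10@100 #1:5@98] asks=[#3:6@102 #6:9@104]
After op 7 [order #7] limit_sell(price=97, qty=1): fills=#5x#7:1@100; bids=[#5:9@100 #1:5@98] asks=[#3:6@102 #6:9@104]
After op 8 [order #8] limit_buy(price=102, qty=2): fills=#8x#3:2@102; bids=[#5:9@100 #1:5@98] asks=[#3:4@102 #6:9@104]
After op 9 [order #9] market_buy(qty=4): fills=#9x#3:4@102; bids=[#5:9@100 #1:5@98] asks=[#6:9@104]
After op 10 [order #10] limit_buy(price=97, qty=1): fills=none; bids=[#5:9@100 #1:5@98 #10:1@97] asks=[#6:9@104]

Answer: 1@100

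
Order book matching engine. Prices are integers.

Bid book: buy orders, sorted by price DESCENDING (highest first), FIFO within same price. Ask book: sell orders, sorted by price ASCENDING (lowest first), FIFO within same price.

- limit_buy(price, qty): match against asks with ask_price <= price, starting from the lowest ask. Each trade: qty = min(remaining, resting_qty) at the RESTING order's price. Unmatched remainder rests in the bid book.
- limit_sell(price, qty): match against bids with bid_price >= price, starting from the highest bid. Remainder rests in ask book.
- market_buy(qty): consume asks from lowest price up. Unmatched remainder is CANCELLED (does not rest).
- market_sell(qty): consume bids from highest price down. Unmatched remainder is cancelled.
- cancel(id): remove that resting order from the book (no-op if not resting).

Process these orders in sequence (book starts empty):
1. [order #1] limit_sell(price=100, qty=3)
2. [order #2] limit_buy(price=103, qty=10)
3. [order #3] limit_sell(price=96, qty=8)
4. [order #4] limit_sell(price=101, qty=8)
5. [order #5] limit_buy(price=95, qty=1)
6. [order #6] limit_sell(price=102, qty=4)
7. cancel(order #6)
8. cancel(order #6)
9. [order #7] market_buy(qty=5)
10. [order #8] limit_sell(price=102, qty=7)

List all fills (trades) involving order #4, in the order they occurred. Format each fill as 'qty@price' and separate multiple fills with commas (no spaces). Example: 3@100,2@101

Answer: 4@101

Derivation:
After op 1 [order #1] limit_sell(price=100, qty=3): fills=none; bids=[-] asks=[#1:3@100]
After op 2 [order #2] limit_buy(price=103, qty=10): fills=#2x#1:3@100; bids=[#2:7@103] asks=[-]
After op 3 [order #3] limit_sell(price=96, qty=8): fills=#2x#3:7@103; bids=[-] asks=[#3:1@96]
After op 4 [order #4] limit_sell(price=101, qty=8): fills=none; bids=[-] asks=[#3:1@96 #4:8@101]
After op 5 [order #5] limit_buy(price=95, qty=1): fills=none; bids=[#5:1@95] asks=[#3:1@96 #4:8@101]
After op 6 [order #6] limit_sell(price=102, qty=4): fills=none; bids=[#5:1@95] asks=[#3:1@96 #4:8@101 #6:4@102]
After op 7 cancel(order #6): fills=none; bids=[#5:1@95] asks=[#3:1@96 #4:8@101]
After op 8 cancel(order #6): fills=none; bids=[#5:1@95] asks=[#3:1@96 #4:8@101]
After op 9 [order #7] market_buy(qty=5): fills=#7x#3:1@96 #7x#4:4@101; bids=[#5:1@95] asks=[#4:4@101]
After op 10 [order #8] limit_sell(price=102, qty=7): fills=none; bids=[#5:1@95] asks=[#4:4@101 #8:7@102]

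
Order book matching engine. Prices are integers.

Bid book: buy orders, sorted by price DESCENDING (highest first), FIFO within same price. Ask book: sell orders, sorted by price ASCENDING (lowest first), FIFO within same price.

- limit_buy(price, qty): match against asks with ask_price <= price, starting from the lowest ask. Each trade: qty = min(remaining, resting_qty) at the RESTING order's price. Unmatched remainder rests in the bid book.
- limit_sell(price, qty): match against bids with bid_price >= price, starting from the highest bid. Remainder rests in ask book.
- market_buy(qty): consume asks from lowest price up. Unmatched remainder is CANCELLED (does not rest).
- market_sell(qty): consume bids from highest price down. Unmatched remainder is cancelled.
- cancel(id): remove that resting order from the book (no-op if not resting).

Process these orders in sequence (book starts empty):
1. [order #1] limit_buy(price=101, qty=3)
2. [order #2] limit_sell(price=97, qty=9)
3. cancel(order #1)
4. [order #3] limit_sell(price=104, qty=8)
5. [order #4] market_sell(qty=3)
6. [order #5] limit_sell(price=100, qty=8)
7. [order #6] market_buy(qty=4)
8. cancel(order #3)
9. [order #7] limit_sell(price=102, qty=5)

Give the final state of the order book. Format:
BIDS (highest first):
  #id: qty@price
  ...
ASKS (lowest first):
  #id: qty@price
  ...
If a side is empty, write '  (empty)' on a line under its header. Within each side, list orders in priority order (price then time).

After op 1 [order #1] limit_buy(price=101, qty=3): fills=none; bids=[#1:3@101] asks=[-]
After op 2 [order #2] limit_sell(price=97, qty=9): fills=#1x#2:3@101; bids=[-] asks=[#2:6@97]
After op 3 cancel(order #1): fills=none; bids=[-] asks=[#2:6@97]
After op 4 [order #3] limit_sell(price=104, qty=8): fills=none; bids=[-] asks=[#2:6@97 #3:8@104]
After op 5 [order #4] market_sell(qty=3): fills=none; bids=[-] asks=[#2:6@97 #3:8@104]
After op 6 [order #5] limit_sell(price=100, qty=8): fills=none; bids=[-] asks=[#2:6@97 #5:8@100 #3:8@104]
After op 7 [order #6] market_buy(qty=4): fills=#6x#2:4@97; bids=[-] asks=[#2:2@97 #5:8@100 #3:8@104]
After op 8 cancel(order #3): fills=none; bids=[-] asks=[#2:2@97 #5:8@100]
After op 9 [order #7] limit_sell(price=102, qty=5): fills=none; bids=[-] asks=[#2:2@97 #5:8@100 #7:5@102]

Answer: BIDS (highest first):
  (empty)
ASKS (lowest first):
  #2: 2@97
  #5: 8@100
  #7: 5@102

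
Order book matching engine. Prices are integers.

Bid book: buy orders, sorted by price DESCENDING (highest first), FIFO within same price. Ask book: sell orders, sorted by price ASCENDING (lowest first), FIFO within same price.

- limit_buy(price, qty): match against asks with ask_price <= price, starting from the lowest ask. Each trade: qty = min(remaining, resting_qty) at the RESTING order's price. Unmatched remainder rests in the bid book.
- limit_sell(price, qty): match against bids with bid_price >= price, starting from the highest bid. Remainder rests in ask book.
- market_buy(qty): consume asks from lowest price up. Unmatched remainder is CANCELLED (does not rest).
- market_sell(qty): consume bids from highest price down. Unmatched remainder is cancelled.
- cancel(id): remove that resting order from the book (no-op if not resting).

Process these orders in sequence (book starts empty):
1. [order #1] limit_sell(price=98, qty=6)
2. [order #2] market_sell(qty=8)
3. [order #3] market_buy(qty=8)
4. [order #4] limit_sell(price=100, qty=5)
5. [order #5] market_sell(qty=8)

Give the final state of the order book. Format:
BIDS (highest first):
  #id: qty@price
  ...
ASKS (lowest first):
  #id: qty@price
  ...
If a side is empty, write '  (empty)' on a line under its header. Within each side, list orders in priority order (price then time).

Answer: BIDS (highest first):
  (empty)
ASKS (lowest first):
  #4: 5@100

Derivation:
After op 1 [order #1] limit_sell(price=98, qty=6): fills=none; bids=[-] asks=[#1:6@98]
After op 2 [order #2] market_sell(qty=8): fills=none; bids=[-] asks=[#1:6@98]
After op 3 [order #3] market_buy(qty=8): fills=#3x#1:6@98; bids=[-] asks=[-]
After op 4 [order #4] limit_sell(price=100, qty=5): fills=none; bids=[-] asks=[#4:5@100]
After op 5 [order #5] market_sell(qty=8): fills=none; bids=[-] asks=[#4:5@100]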